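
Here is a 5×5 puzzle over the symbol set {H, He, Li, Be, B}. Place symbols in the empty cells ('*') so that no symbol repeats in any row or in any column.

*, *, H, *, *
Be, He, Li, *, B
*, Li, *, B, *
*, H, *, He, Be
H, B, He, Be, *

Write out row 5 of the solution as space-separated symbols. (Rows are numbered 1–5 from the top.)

row 1 has {H}; column 2 has {H,He,Li,B} — only Be is left for (r1,c2).
row 1 has {H,Be}; column 4 has {He,Be,B} — only Li is left for (r1,c4).
row 1 has {H,Li,Be}; column 5 has {Be,B} — only He is left for (r1,c5).
row 2 has {He,Li,Be,B}; column 4 has {He,Li,Be,B} — only H is left for (r2,c4).
row 3 has {Li,B}; column 1 has {H,Be} — only He is left for (r3,c1).
row 3 has {He,Li,B}; column 3 has {H,He,Li} — only Be is left for (r3,c3).
row 3 has {He,Li,Be,B}; column 5 has {He,Be,B} — only H is left for (r3,c5).
row 4 has {H,He,Be}; column 3 has {H,He,Li,Be} — only B is left for (r4,c3).
row 5 has {H,He,Be,B}; column 5 has {H,He,Be,B} — only Li is left for (r5,c5).

H B He Be Li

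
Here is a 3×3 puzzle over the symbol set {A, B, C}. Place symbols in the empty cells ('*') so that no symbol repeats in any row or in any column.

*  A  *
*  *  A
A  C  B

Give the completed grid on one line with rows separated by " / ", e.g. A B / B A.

B A C / C B A / A C B

At row 1, column 3: row 1 has {A}; column 3 has {A,B}; that leaves C.
At row 2, column 2: row 2 has {A}; column 2 has {A,C}; that leaves B.
At row 1, column 1: row 1 has {A,C}; column 1 has {A}; that leaves B.
At row 2, column 1: row 2 has {A,B}; column 1 has {A,B}; that leaves C.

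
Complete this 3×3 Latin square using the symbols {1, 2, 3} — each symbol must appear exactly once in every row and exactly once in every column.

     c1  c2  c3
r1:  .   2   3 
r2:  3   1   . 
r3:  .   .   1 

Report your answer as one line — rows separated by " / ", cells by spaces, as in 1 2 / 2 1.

row 1 has {2,3}; column 1 has {3} — only 1 is left for (r1,c1).
row 2 has {1,3}; column 3 has {1,3} — only 2 is left for (r2,c3).
row 3 has {1}; column 1 has {1,3} — only 2 is left for (r3,c1).
row 3 has {1,2}; column 2 has {1,2} — only 3 is left for (r3,c2).

1 2 3 / 3 1 2 / 2 3 1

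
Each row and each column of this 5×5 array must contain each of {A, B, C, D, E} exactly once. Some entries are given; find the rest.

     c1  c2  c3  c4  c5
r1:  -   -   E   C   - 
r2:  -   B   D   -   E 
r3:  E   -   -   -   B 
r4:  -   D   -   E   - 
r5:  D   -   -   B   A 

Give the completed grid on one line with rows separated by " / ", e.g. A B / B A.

(r1,c2): row 1 has {C,E}; column 2 has {B,D}, so it must be A.
(r1,c5): row 1 has {A,C,E}; column 5 has {A,B,E}, so it must be D.
(r2,c4): row 2 has {B,D,E}; column 4 has {B,C,E}, so it must be A.
(r3,c2): row 3 has {B,E}; column 2 has {A,B,D}, so it must be C.
(r3,c3): row 3 has {B,C,E}; column 3 has {D,E}, so it must be A.
(r3,c4): row 3 has {A,B,C,E}; column 4 has {A,B,C,E}, so it must be D.
(r4,c5): row 4 has {D,E}; column 5 has {A,B,D,E}, so it must be C.
(r5,c2): row 5 has {A,B,D}; column 2 has {A,B,C,D}, so it must be E.
(r5,c3): row 5 has {A,B,D,E}; column 3 has {A,D,E}, so it must be C.
(r1,c1): row 1 has {A,C,D,E}; column 1 has {D,E}, so it must be B.
(r2,c1): row 2 has {A,B,D,E}; column 1 has {B,D,E}, so it must be C.
(r4,c1): row 4 has {C,D,E}; column 1 has {B,C,D,E}, so it must be A.
(r4,c3): row 4 has {A,C,D,E}; column 3 has {A,C,D,E}, so it must be B.

B A E C D / C B D A E / E C A D B / A D B E C / D E C B A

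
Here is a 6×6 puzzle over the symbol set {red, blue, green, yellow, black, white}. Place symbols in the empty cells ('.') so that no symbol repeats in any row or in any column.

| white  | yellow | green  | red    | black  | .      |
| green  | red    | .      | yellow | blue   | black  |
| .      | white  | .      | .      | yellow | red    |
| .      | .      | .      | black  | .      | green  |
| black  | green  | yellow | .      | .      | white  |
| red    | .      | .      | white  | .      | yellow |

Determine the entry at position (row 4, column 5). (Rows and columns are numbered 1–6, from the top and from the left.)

white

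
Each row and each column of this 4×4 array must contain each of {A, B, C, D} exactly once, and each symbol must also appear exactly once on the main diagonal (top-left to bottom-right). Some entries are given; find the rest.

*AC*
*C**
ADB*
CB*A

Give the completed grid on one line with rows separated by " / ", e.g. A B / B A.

D A C B / B C A D / A D B C / C B D A

(r1,c1): row 1 has {A,C}; column 1 has {A,C}; the diagonal has {A,B,C}, so it must be D.
(r1,c4): row 1 has {A,C,D}; column 4 has {A}, so it must be B.
(r2,c1): row 2 has {C}; column 1 has {A,C,D}, so it must be B.
(r2,c4): row 2 has {B,C}; column 4 has {A,B}, so it must be D.
(r3,c4): row 3 has {A,B,D}; column 4 has {A,B,D}, so it must be C.
(r4,c3): row 4 has {A,B,C}; column 3 has {B,C}, so it must be D.
(r2,c3): row 2 has {B,C,D}; column 3 has {B,C,D}, so it must be A.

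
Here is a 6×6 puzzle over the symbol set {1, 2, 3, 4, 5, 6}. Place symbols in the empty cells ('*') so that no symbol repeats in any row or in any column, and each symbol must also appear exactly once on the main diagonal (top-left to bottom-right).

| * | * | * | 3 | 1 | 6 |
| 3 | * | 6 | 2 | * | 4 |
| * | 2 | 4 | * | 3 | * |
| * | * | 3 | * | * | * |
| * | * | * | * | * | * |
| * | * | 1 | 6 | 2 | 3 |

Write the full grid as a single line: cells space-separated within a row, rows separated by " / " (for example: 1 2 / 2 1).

2 4 5 3 1 6 / 3 1 6 2 5 4 / 6 2 4 1 3 5 / 1 6 3 5 4 2 / 5 3 2 4 6 1 / 4 5 1 6 2 3

(r2,c5) = 5
(r5,c5) = 6
(r2,c2) = 1
(r4,c4) = 5
(r4,c5) = 4
(r1,c1) = 2
(r1,c3) = 5
(r3,c4) = 1
(r3,c6) = 5
(r4,c2) = 6
(r5,c3) = 2
(r5,c4) = 4
(r5,c6) = 1
(r1,c2) = 4
(r3,c1) = 6
(r4,c1) = 1
(r4,c6) = 2
(r5,c1) = 5
(r5,c2) = 3
(r6,c1) = 4
(r6,c2) = 5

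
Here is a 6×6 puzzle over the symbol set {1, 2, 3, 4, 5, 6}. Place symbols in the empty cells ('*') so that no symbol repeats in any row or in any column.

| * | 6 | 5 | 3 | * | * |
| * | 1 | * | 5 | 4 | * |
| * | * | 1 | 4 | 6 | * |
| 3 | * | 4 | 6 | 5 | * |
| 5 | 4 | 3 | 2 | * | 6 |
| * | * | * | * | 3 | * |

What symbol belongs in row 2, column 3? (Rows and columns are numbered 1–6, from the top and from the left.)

(r3,c1) = 2
(r4,c2) = 2
(r4,c6) = 1
(r5,c5) = 1
(r6,c2) = 5
(r6,c4) = 1
(r1,c5) = 2
(r1,c6) = 4
(r2,c1) = 6
(r2,c3) = 2

2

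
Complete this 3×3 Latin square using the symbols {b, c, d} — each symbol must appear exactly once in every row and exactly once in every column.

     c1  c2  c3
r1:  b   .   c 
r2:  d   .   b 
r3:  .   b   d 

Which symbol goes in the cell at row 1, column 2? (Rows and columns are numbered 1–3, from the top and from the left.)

d

Cell (r1,c2): row 1 has {b,c}; column 2 has {b} → d.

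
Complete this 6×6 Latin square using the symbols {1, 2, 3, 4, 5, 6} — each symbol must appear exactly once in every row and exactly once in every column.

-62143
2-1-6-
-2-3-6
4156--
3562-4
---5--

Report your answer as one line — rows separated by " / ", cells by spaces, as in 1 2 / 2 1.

5 6 2 1 4 3 / 2 3 1 4 6 5 / 1 2 4 3 5 6 / 4 1 5 6 3 2 / 3 5 6 2 1 4 / 6 4 3 5 2 1

(r1,c1) = 5
(r2,c4) = 4
(r2,c6) = 5
(r3,c1) = 1
(r3,c3) = 4
(r3,c5) = 5
(r4,c6) = 2
(r5,c5) = 1
(r6,c1) = 6
(r6,c3) = 3
(r6,c5) = 2
(r6,c6) = 1
(r2,c2) = 3
(r4,c5) = 3
(r6,c2) = 4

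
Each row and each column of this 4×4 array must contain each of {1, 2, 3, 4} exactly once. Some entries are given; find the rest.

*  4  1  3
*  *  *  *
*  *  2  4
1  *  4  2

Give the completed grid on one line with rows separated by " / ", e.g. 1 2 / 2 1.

(r1,c1) = 2
(r2,c3) = 3
(r2,c4) = 1
(r3,c1) = 3
(r3,c2) = 1
(r4,c2) = 3
(r2,c1) = 4
(r2,c2) = 2

2 4 1 3 / 4 2 3 1 / 3 1 2 4 / 1 3 4 2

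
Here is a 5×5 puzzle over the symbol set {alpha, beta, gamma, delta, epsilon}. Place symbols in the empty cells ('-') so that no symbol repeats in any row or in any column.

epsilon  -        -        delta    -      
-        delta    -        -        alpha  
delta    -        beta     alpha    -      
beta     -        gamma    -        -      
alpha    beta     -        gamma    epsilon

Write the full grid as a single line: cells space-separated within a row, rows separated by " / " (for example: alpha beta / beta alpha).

(r1,c3) = alpha
(r2,c1) = gamma
(r2,c3) = epsilon
(r2,c4) = beta
(r3,c5) = gamma
(r4,c4) = epsilon
(r4,c5) = delta
(r5,c3) = delta
(r1,c2) = gamma
(r1,c5) = beta
(r3,c2) = epsilon
(r4,c2) = alpha

epsilon gamma alpha delta beta / gamma delta epsilon beta alpha / delta epsilon beta alpha gamma / beta alpha gamma epsilon delta / alpha beta delta gamma epsilon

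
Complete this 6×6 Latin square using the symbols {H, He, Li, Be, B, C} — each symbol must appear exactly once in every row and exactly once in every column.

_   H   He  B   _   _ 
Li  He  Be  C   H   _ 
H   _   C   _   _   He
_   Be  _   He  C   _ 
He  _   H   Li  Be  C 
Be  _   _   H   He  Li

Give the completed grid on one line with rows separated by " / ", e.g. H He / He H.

C H He B Li Be / Li He Be C H B / H Li C Be B He / B Be Li He C H / He B H Li Be C / Be C B H He Li

(r1,c1) = C
(r1,c5) = Li
(r1,c6) = Be
(r2,c6) = B
(r3,c4) = Be
(r3,c5) = B
(r4,c1) = B
(r4,c3) = Li
(r4,c6) = H
(r5,c2) = B
(r6,c2) = C
(r6,c3) = B
(r3,c2) = Li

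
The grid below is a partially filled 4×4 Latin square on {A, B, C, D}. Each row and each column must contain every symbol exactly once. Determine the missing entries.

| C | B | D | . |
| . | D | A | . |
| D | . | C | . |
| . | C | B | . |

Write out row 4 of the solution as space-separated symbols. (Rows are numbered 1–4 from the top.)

(r1,c4) = A
(r2,c1) = B
(r2,c4) = C
(r3,c2) = A
(r3,c4) = B
(r4,c1) = A
(r4,c4) = D

A C B D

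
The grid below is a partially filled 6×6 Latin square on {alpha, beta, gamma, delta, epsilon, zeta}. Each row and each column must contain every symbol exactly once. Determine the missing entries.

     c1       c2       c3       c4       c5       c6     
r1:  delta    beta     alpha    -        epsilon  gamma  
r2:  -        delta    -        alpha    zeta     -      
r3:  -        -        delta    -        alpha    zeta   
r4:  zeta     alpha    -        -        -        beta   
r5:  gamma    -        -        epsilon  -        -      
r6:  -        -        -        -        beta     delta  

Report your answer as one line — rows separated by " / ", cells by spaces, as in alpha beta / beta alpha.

delta beta alpha zeta epsilon gamma / beta delta gamma alpha zeta epsilon / epsilon gamma delta beta alpha zeta / zeta alpha epsilon delta gamma beta / gamma zeta beta epsilon delta alpha / alpha epsilon zeta gamma beta delta

(r1,c4) = zeta
(r2,c6) = epsilon
(r5,c2) = zeta
(r5,c3) = beta
(r5,c5) = delta
(r5,c6) = alpha
(r6,c4) = gamma
(r2,c1) = beta
(r2,c3) = gamma
(r3,c1) = epsilon
(r3,c2) = gamma
(r3,c4) = beta
(r4,c3) = epsilon
(r4,c4) = delta
(r4,c5) = gamma
(r6,c1) = alpha
(r6,c2) = epsilon
(r6,c3) = zeta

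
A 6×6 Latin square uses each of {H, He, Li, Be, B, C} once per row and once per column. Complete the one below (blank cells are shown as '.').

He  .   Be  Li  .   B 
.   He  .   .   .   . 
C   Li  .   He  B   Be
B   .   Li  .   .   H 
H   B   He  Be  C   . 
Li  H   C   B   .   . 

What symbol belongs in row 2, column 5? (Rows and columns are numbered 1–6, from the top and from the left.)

Li

At row 1, column 2: row 1 has {He,Li,Be,B}; column 2 has {H,He,Li,B}; that leaves C.
At row 1, column 5: row 1 has {He,Li,Be,B,C}; column 5 has {B,C}; that leaves H.
At row 2, column 1: row 2 has {He}; column 1 has {H,He,Li,B,C}; that leaves Be.
At row 2, column 5: row 2 has {He,Be}; column 5 has {H,B,C}; that leaves Li.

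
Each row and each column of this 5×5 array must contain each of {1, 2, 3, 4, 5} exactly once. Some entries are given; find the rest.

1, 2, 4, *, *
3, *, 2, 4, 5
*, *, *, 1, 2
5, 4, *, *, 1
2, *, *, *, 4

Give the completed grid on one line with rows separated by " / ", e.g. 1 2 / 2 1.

1 2 4 5 3 / 3 1 2 4 5 / 4 3 5 1 2 / 5 4 3 2 1 / 2 5 1 3 4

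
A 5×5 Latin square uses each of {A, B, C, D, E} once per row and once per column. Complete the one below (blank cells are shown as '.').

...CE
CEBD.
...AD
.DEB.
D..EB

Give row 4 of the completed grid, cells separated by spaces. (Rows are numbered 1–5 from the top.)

A D E B C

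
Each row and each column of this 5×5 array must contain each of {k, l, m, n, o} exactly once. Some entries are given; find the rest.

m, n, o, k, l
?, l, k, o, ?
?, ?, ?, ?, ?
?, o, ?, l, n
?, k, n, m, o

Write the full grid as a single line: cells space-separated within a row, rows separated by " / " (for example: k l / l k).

m n o k l / n l k o m / o m l n k / k o m l n / l k n m o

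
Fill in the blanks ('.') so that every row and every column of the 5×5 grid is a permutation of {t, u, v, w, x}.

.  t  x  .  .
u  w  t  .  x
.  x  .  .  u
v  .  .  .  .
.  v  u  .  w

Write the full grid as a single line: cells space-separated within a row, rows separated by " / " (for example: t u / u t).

w t x u v / u w t v x / t x v w u / v u w x t / x v u t w

(r1,c1): row 1 has {t,x}; column 1 has {u,v}, so it must be w.
(r1,c5): row 1 has {t,w,x}; column 5 has {u,w,x}, so it must be v.
(r2,c4): row 2 has {t,u,w,x}; column 4 is empty so far, so it must be v.
(r3,c1): row 3 has {u,x}; column 1 has {u,v,w}, so it must be t.
(r3,c4): row 3 has {t,u,x}; column 4 has {v}, so it must be w.
(r4,c2): row 4 has {v}; column 2 has {t,v,w,x}, so it must be u.
(r4,c3): row 4 has {u,v}; column 3 has {t,u,x}, so it must be w.
(r4,c5): row 4 has {u,v,w}; column 5 has {u,v,w,x}, so it must be t.
(r5,c1): row 5 has {u,v,w}; column 1 has {t,u,v,w}, so it must be x.
(r5,c4): row 5 has {u,v,w,x}; column 4 has {v,w}, so it must be t.
(r1,c4): row 1 has {t,v,w,x}; column 4 has {t,v,w}, so it must be u.
(r3,c3): row 3 has {t,u,w,x}; column 3 has {t,u,w,x}, so it must be v.
(r4,c4): row 4 has {t,u,v,w}; column 4 has {t,u,v,w}, so it must be x.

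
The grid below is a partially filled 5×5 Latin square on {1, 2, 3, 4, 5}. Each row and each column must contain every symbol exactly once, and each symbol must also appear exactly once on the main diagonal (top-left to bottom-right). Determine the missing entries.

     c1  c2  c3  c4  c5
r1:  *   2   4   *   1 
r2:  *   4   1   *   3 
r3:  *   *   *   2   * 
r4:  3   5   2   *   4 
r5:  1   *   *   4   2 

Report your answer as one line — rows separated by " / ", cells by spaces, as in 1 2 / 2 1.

row 1 has {1,2,4}; column 1 has {1,3}; the diagonal has {2,4} — only 5 is left for (r1,c1).
row 1 has {1,2,4,5}; column 4 has {2,4} — only 3 is left for (r1,c4).
row 2 has {1,3,4}; column 1 has {1,3,5} — only 2 is left for (r2,c1).
row 2 has {1,2,3,4}; column 4 has {2,3,4} — only 5 is left for (r2,c4).
row 3 has {2}; column 1 has {1,2,3,5} — only 4 is left for (r3,c1).
row 3 has {2,4}; column 3 has {1,2,4}; the diagonal has {2,4,5} — only 3 is left for (r3,c3).
row 3 has {2,3,4}; column 5 has {1,2,3,4} — only 5 is left for (r3,c5).
row 4 has {2,3,4,5}; column 4 has {2,3,4,5}; the diagonal has {2,3,4,5} — only 1 is left for (r4,c4).
row 5 has {1,2,4}; column 2 has {2,4,5} — only 3 is left for (r5,c2).
row 5 has {1,2,3,4}; column 3 has {1,2,3,4} — only 5 is left for (r5,c3).
row 3 has {2,3,4,5}; column 2 has {2,3,4,5} — only 1 is left for (r3,c2).

5 2 4 3 1 / 2 4 1 5 3 / 4 1 3 2 5 / 3 5 2 1 4 / 1 3 5 4 2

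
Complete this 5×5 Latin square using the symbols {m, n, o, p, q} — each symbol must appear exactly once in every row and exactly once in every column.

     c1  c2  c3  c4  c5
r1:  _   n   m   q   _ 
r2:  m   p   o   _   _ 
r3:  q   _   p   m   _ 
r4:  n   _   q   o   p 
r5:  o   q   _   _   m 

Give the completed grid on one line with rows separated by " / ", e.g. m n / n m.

p n m q o / m p o n q / q o p m n / n m q o p / o q n p m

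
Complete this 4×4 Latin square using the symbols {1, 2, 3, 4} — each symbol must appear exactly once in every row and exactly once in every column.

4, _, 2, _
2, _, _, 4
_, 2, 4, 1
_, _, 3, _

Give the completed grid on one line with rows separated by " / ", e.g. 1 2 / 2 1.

(r1,c4): row 1 has {2,4}; column 4 has {1,4}, so it must be 3.
(r2,c3): row 2 has {2,4}; column 3 has {2,3,4}, so it must be 1.
(r3,c1): row 3 has {1,2,4}; column 1 has {2,4}, so it must be 3.
(r4,c1): row 4 has {3}; column 1 has {2,3,4}, so it must be 1.
(r4,c2): row 4 has {1,3}; column 2 has {2}, so it must be 4.
(r4,c4): row 4 has {1,3,4}; column 4 has {1,3,4}, so it must be 2.
(r1,c2): row 1 has {2,3,4}; column 2 has {2,4}, so it must be 1.
(r2,c2): row 2 has {1,2,4}; column 2 has {1,2,4}, so it must be 3.

4 1 2 3 / 2 3 1 4 / 3 2 4 1 / 1 4 3 2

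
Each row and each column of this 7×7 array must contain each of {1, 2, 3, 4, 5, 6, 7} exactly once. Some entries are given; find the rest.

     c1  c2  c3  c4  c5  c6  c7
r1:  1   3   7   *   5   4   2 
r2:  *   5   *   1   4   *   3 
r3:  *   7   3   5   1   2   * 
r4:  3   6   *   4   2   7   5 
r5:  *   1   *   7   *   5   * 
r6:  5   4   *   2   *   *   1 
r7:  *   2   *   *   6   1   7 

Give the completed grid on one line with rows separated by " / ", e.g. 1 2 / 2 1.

1 3 7 6 5 4 2 / 7 5 2 1 4 6 3 / 6 7 3 5 1 2 4 / 3 6 1 4 2 7 5 / 2 1 4 7 3 5 6 / 5 4 6 2 7 3 1 / 4 2 5 3 6 1 7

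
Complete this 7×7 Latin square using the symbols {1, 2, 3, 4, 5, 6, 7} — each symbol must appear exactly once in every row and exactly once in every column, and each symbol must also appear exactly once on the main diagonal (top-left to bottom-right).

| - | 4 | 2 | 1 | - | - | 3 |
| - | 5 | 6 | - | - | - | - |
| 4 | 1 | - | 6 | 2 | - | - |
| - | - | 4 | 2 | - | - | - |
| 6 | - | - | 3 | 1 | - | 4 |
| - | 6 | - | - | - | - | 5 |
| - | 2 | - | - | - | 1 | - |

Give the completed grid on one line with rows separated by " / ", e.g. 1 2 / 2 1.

7 4 2 1 5 6 3 / 1 5 6 4 7 3 2 / 4 1 3 6 2 5 7 / 5 3 4 2 6 7 1 / 6 7 5 3 1 2 4 / 2 6 1 7 3 4 5 / 3 2 7 5 4 1 6

(r1,c1): row 1 has {1,2,3,4}; column 1 has {4,6}; the diagonal has {1,2,5}, so it must be 7.
(r3,c3): row 3 has {1,2,4,6}; column 3 has {2,4,6}; the diagonal has {1,2,5,7}, so it must be 3.
(r3,c7): row 3 has {1,2,3,4,6}; column 7 has {3,4,5}, so it must be 7.
(r5,c2): row 5 has {1,3,4,6}; column 2 has {1,2,4,5,6}, so it must be 7.
(r5,c3): row 5 has {1,3,4,6,7}; column 3 has {2,3,4,6}, so it must be 5.
(r5,c6): row 5 has {1,3,4,5,6,7}; column 6 has {1}, so it must be 2.
(r6,c6): row 6 has {5,6}; column 6 has {1,2}; the diagonal has {1,2,3,5,7}, so it must be 4.
(r7,c3): row 7 has {1,2}; column 3 has {2,3,4,5,6}, so it must be 7.
(r7,c7): row 7 has {1,2,7}; column 7 has {3,4,5,7}; the diagonal has {1,2,3,4,5,7}, so it must be 6.
(r3,c6): row 3 has {1,2,3,4,6,7}; column 6 has {1,2,4}, so it must be 5.
(r4,c2): row 4 has {2,4}; column 2 has {1,2,4,5,6,7}, so it must be 3.
(r4,c7): row 4 has {2,3,4}; column 7 has {3,4,5,6,7}, so it must be 1.
(r6,c3): row 6 has {4,5,6}; column 3 has {2,3,4,5,6,7}, so it must be 1.
(r6,c4): row 6 has {1,4,5,6}; column 4 has {1,2,3,6}, so it must be 7.
(r6,c5): row 6 has {1,4,5,6,7}; column 5 has {1,2}, so it must be 3.
(r1,c6): row 1 has {1,2,3,4,7}; column 6 has {1,2,4,5}, so it must be 6.
(r2,c4): row 2 has {5,6}; column 4 has {1,2,3,6,7}, so it must be 4.
(r2,c5): row 2 has {4,5,6}; column 5 has {1,2,3}, so it must be 7.
(r2,c6): row 2 has {4,5,6,7}; column 6 has {1,2,4,5,6}, so it must be 3.
(r2,c7): row 2 has {3,4,5,6,7}; column 7 has {1,3,4,5,6,7}, so it must be 2.
(r4,c1): row 4 has {1,2,3,4}; column 1 has {4,6,7}, so it must be 5.
(r4,c5): row 4 has {1,2,3,4,5}; column 5 has {1,2,3,7}, so it must be 6.
(r4,c6): row 4 has {1,2,3,4,5,6}; column 6 has {1,2,3,4,5,6}, so it must be 7.
(r6,c1): row 6 has {1,3,4,5,6,7}; column 1 has {4,5,6,7}, so it must be 2.
(r7,c1): row 7 has {1,2,6,7}; column 1 has {2,4,5,6,7}, so it must be 3.
(r7,c4): row 7 has {1,2,3,6,7}; column 4 has {1,2,3,4,6,7}, so it must be 5.
(r7,c5): row 7 has {1,2,3,5,6,7}; column 5 has {1,2,3,6,7}, so it must be 4.
(r1,c5): row 1 has {1,2,3,4,6,7}; column 5 has {1,2,3,4,6,7}, so it must be 5.
(r2,c1): row 2 has {2,3,4,5,6,7}; column 1 has {2,3,4,5,6,7}, so it must be 1.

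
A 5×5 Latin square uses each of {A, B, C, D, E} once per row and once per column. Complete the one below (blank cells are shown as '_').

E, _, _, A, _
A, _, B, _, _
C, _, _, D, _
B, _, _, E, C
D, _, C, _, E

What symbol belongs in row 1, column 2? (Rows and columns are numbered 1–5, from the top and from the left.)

Cell (r1,c3): row 1 has {A,E}; column 3 has {B,C} → D.
Cell (r1,c5): row 1 has {A,D,E}; column 5 has {C,E} → B.
Cell (r2,c4): row 2 has {A,B}; column 4 has {A,D,E} → C.
Cell (r2,c5): row 2 has {A,B,C}; column 5 has {B,C,E} → D.
Cell (r3,c5): row 3 has {C,D}; column 5 has {B,C,D,E} → A.
Cell (r4,c3): row 4 has {B,C,E}; column 3 has {B,C,D} → A.
Cell (r5,c4): row 5 has {C,D,E}; column 4 has {A,C,D,E} → B.
Cell (r1,c2): row 1 has {A,B,D,E}; column 2 is empty so far → C.

C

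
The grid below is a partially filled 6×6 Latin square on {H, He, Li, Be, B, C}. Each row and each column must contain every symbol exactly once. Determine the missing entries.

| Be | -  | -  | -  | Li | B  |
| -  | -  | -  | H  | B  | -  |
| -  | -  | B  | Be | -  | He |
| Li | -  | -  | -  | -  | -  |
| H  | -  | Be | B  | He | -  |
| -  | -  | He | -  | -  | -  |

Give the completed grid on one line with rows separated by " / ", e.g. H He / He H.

(r3,c1) = C
(r3,c5) = H
(r6,c1) = B
(r2,c1) = He
(r3,c2) = Li
(r5,c2) = C
(r5,c6) = Li
(r2,c2) = Be
(r2,c6) = C
(r6,c2) = H
(r6,c6) = Be
(r1,c2) = He
(r1,c4) = C
(r2,c3) = Li
(r4,c2) = B
(r4,c4) = He
(r4,c6) = H
(r6,c4) = Li
(r6,c5) = C
(r1,c3) = H
(r4,c3) = C
(r4,c5) = Be

Be He H C Li B / He Be Li H B C / C Li B Be H He / Li B C He Be H / H C Be B He Li / B H He Li C Be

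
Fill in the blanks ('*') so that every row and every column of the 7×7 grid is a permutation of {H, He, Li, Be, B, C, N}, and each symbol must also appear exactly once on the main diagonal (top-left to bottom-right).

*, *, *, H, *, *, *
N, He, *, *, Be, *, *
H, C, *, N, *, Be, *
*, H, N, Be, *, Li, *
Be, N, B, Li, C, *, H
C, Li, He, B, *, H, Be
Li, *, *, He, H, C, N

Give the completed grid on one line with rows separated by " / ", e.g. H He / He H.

(r1,c1) = B
(r1,c2) = Be
(r2,c4) = C
(r2,c6) = B
(r2,c7) = Li
(r3,c3) = Li
(r4,c1) = He
(r4,c5) = B
(r4,c7) = C
(r5,c6) = He
(r6,c5) = N
(r7,c2) = B
(r7,c3) = Be
(r1,c3) = C
(r1,c6) = N
(r1,c7) = He
(r2,c3) = H
(r3,c5) = He
(r3,c7) = B
(r1,c5) = Li

B Be C H Li N He / N He H C Be B Li / H C Li N He Be B / He H N Be B Li C / Be N B Li C He H / C Li He B N H Be / Li B Be He H C N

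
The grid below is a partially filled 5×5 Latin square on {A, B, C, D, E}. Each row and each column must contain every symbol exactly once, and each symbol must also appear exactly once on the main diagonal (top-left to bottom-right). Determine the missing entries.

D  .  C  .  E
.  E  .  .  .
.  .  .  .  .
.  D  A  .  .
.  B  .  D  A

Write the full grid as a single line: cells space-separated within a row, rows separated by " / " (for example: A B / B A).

D A C B E / B E D A C / A C B E D / E D A C B / C B E D A

(r1,c2): row 1 has {C,D,E}; column 2 has {B,D,E}, so it must be A.
(r1,c4): row 1 has {A,C,D,E}; column 4 has {D}, so it must be B.
(r3,c2): row 3 is empty so far; column 2 has {A,B,D,E}, so it must be C.
(r3,c3): row 3 has {C}; column 3 has {A,C}; the diagonal has {A,D,E}, so it must be B.
(r3,c5): row 3 has {B,C}; column 5 has {A,E}, so it must be D.
(r4,c4): row 4 has {A,D}; column 4 has {B,D}; the diagonal has {A,B,D,E}, so it must be C.
(r4,c5): row 4 has {A,C,D}; column 5 has {A,D,E}, so it must be B.
(r5,c3): row 5 has {A,B,D}; column 3 has {A,B,C}, so it must be E.
(r2,c3): row 2 has {E}; column 3 has {A,B,C,E}, so it must be D.
(r2,c4): row 2 has {D,E}; column 4 has {B,C,D}, so it must be A.
(r2,c5): row 2 has {A,D,E}; column 5 has {A,B,D,E}, so it must be C.
(r3,c4): row 3 has {B,C,D}; column 4 has {A,B,C,D}, so it must be E.
(r4,c1): row 4 has {A,B,C,D}; column 1 has {D}, so it must be E.
(r5,c1): row 5 has {A,B,D,E}; column 1 has {D,E}, so it must be C.
(r2,c1): row 2 has {A,C,D,E}; column 1 has {C,D,E}, so it must be B.
(r3,c1): row 3 has {B,C,D,E}; column 1 has {B,C,D,E}, so it must be A.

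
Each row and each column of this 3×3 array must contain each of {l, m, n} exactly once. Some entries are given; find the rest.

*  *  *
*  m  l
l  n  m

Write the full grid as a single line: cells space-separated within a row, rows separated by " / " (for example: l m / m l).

At row 1, column 2: row 1 is empty so far; column 2 has {m,n}; that leaves l.
At row 1, column 3: row 1 has {l}; column 3 has {l,m}; that leaves n.
At row 2, column 1: row 2 has {l,m}; column 1 has {l}; that leaves n.
At row 1, column 1: row 1 has {l,n}; column 1 has {l,n}; that leaves m.

m l n / n m l / l n m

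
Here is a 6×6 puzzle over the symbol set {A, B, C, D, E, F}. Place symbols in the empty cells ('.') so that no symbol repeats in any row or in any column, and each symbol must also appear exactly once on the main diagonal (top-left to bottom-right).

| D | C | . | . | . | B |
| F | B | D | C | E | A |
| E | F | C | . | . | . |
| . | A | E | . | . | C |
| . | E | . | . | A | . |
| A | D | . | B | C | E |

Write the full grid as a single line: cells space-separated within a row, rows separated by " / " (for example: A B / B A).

D C A E F B / F B D C E A / E F C A B D / B A E F D C / C E B D A F / A D F B C E

(r1,c5) = F
(r3,c6) = D
(r4,c1) = B
(r4,c4) = F
(r4,c5) = D
(r5,c1) = C
(r5,c4) = D
(r5,c6) = F
(r6,c3) = F
(r1,c3) = A
(r1,c4) = E
(r3,c4) = A
(r3,c5) = B
(r5,c3) = B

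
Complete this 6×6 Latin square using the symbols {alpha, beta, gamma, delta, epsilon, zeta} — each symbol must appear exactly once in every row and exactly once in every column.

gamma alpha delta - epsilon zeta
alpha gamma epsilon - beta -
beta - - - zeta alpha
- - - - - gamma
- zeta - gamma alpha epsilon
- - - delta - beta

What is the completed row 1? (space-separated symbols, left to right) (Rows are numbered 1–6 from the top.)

At row 1, column 4: row 1 has {alpha,gamma,delta,epsilon,zeta}; column 4 has {gamma,delta}; that leaves beta.

gamma alpha delta beta epsilon zeta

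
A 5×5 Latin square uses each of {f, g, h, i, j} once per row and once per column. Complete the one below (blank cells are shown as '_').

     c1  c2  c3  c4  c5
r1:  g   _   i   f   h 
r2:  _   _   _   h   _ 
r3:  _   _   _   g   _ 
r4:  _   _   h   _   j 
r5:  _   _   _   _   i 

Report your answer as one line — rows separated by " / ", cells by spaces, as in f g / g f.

g j i f h / j i f h g / i h j g f / f g h i j / h f g j i

(r1,c2) = j
(r3,c5) = f
(r4,c4) = i
(r5,c4) = j
(r2,c5) = g
(r3,c3) = j
(r4,c1) = f
(r4,c2) = g
(r5,c1) = h
(r5,c2) = f
(r5,c3) = g
(r2,c2) = i
(r2,c3) = f
(r3,c1) = i
(r3,c2) = h
(r2,c1) = j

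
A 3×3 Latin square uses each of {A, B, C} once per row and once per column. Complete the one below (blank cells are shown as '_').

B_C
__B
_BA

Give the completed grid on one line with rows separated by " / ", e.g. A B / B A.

row 1 has {B,C}; column 2 has {B} — only A is left for (r1,c2).
row 2 has {B}; column 2 has {A,B} — only C is left for (r2,c2).
row 3 has {A,B}; column 1 has {B} — only C is left for (r3,c1).
row 2 has {B,C}; column 1 has {B,C} — only A is left for (r2,c1).

B A C / A C B / C B A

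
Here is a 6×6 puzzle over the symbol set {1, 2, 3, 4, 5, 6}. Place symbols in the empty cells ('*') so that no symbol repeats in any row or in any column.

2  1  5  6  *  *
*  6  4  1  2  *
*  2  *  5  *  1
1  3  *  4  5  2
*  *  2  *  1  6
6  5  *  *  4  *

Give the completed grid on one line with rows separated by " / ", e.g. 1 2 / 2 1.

2 1 5 6 3 4 / 3 6 4 1 2 5 / 4 2 3 5 6 1 / 1 3 6 4 5 2 / 5 4 2 3 1 6 / 6 5 1 2 4 3

(r1,c5) = 3
(r1,c6) = 4
(r3,c5) = 6
(r4,c3) = 6
(r5,c2) = 4
(r5,c4) = 3
(r6,c4) = 2
(r6,c6) = 3
(r2,c6) = 5
(r3,c3) = 3
(r5,c1) = 5
(r6,c3) = 1
(r2,c1) = 3
(r3,c1) = 4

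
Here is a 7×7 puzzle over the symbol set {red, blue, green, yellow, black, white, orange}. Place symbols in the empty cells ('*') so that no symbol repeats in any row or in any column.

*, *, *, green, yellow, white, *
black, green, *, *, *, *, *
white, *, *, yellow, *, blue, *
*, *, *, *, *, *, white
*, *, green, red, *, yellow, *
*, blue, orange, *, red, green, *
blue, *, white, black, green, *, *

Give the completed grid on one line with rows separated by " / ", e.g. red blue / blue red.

red black blue green yellow white orange / black green yellow blue white orange red / white red black yellow orange blue green / green yellow red orange blue black white / orange white green red black yellow blue / yellow blue orange white red green black / blue orange white black green red yellow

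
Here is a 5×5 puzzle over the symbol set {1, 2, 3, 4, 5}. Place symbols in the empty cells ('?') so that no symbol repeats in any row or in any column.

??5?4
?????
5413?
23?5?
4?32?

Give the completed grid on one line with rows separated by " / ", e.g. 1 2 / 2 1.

3 2 5 1 4 / 1 5 2 4 3 / 5 4 1 3 2 / 2 3 4 5 1 / 4 1 3 2 5

(r1,c4) = 1
(r2,c4) = 4
(r3,c5) = 2
(r4,c3) = 4
(r4,c5) = 1
(r5,c5) = 5
(r1,c1) = 3
(r1,c2) = 2
(r2,c1) = 1
(r2,c2) = 5
(r2,c3) = 2
(r2,c5) = 3
(r5,c2) = 1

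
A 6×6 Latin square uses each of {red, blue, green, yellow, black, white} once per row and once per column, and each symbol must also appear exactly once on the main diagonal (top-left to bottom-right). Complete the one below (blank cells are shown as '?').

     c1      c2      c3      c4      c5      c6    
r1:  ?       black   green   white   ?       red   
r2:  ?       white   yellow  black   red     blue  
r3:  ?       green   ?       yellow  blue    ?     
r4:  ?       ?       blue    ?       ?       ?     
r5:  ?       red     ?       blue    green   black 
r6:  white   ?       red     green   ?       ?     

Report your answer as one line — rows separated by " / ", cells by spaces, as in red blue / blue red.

At row 1, column 5: row 1 has {red,green,black,white}; column 5 has {red,blue,green}; that leaves yellow.
At row 2, column 1: row 2 has {red,blue,yellow,black,white}; column 1 has {white}; that leaves green.
At row 3, column 3: row 3 has {blue,green,yellow}; column 3 has {red,blue,green,yellow}; the diagonal has {green,white}; that leaves black.
At row 3, column 6: row 3 has {blue,green,yellow,black}; column 6 has {red,blue,black}; that leaves white.
At row 4, column 2: row 4 has {blue}; column 2 has {red,green,black,white}; that leaves yellow.
At row 4, column 4: row 4 has {blue,yellow}; column 4 has {blue,green,yellow,black,white}; the diagonal has {green,black,white}; that leaves red.
At row 4, column 6: row 4 has {red,blue,yellow}; column 6 has {red,blue,black,white}; that leaves green.
At row 5, column 1: row 5 has {red,blue,green,black}; column 1 has {green,white}; that leaves yellow.
At row 5, column 3: row 5 has {red,blue,green,yellow,black}; column 3 has {red,blue,green,yellow,black}; that leaves white.
At row 6, column 2: row 6 has {red,green,white}; column 2 has {red,green,yellow,black,white}; that leaves blue.
At row 6, column 5: row 6 has {red,blue,green,white}; column 5 has {red,blue,green,yellow}; that leaves black.
At row 6, column 6: row 6 has {red,blue,green,black,white}; column 6 has {red,blue,green,black,white}; the diagonal has {red,green,black,white}; that leaves yellow.
At row 1, column 1: row 1 has {red,green,yellow,black,white}; column 1 has {green,yellow,white}; the diagonal has {red,green,yellow,black,white}; that leaves blue.
At row 3, column 1: row 3 has {blue,green,yellow,black,white}; column 1 has {blue,green,yellow,white}; that leaves red.
At row 4, column 1: row 4 has {red,blue,green,yellow}; column 1 has {red,blue,green,yellow,white}; that leaves black.
At row 4, column 5: row 4 has {red,blue,green,yellow,black}; column 5 has {red,blue,green,yellow,black}; that leaves white.

blue black green white yellow red / green white yellow black red blue / red green black yellow blue white / black yellow blue red white green / yellow red white blue green black / white blue red green black yellow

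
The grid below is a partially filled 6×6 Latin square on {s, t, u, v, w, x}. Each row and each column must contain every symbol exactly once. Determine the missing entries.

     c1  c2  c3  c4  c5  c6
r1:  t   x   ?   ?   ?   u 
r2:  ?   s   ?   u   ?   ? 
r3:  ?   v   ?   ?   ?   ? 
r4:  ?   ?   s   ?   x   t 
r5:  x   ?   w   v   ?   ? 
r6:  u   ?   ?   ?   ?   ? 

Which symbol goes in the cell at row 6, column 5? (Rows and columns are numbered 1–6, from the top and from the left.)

(r1,c3) = v
(r4,c4) = w
(r5,c6) = s
(r1,c4) = s
(r1,c5) = w
(r4,c1) = v
(r4,c2) = u
(r5,c2) = t
(r5,c5) = u
(r6,c2) = w
(r2,c1) = w
(r3,c1) = s
(r3,c5) = t
(r2,c5) = v
(r2,c6) = x
(r3,c4) = x
(r3,c6) = w
(r6,c4) = t
(r6,c5) = s

s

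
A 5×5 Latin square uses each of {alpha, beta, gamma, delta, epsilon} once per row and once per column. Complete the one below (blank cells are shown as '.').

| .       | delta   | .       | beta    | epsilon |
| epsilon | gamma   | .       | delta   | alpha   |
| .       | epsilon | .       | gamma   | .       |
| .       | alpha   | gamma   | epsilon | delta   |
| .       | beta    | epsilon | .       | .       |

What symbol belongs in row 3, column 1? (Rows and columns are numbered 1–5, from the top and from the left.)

(r1,c3) = alpha
(r2,c3) = beta
(r3,c3) = delta
(r3,c5) = beta
(r4,c1) = beta
(r5,c4) = alpha
(r5,c5) = gamma
(r1,c1) = gamma
(r3,c1) = alpha

alpha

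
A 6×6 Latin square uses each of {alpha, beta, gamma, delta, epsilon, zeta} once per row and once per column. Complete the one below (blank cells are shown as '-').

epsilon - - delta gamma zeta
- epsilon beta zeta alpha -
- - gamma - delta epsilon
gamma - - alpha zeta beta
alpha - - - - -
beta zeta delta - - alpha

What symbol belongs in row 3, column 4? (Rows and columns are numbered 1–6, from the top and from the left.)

beta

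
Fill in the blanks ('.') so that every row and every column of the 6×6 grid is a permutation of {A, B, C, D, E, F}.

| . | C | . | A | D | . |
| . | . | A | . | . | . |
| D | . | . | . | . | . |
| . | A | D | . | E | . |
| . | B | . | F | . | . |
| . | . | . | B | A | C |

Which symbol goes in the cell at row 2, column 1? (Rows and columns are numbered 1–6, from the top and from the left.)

C

Cell (r4,c4): row 4 has {A,D,E}; column 4 has {A,B,F} → C.
Cell (r5,c5): row 5 has {B,F}; column 5 has {A,D,E} → C.
Cell (r3,c4): row 3 has {D}; column 4 has {A,B,C,F} → E.
Cell (r5,c3): row 5 has {B,C,F}; column 3 has {A,D} → E.
Cell (r6,c3): row 6 has {A,B,C}; column 3 has {A,D,E} → F.
Cell (r1,c3): row 1 has {A,C,D}; column 3 has {A,D,E,F} → B.
Cell (r2,c4): row 2 has {A}; column 4 has {A,B,C,E,F} → D.
Cell (r3,c2): row 3 has {D,E}; column 2 has {A,B,C} → F.
Cell (r3,c3): row 3 has {D,E,F}; column 3 has {A,B,D,E,F} → C.
Cell (r3,c5): row 3 has {C,D,E,F}; column 5 has {A,C,D,E} → B.
Cell (r3,c6): row 3 has {B,C,D,E,F}; column 6 has {C} → A.
Cell (r5,c1): row 5 has {B,C,E,F}; column 1 has {D} → A.
Cell (r5,c6): row 5 has {A,B,C,E,F}; column 6 has {A,C} → D.
Cell (r6,c1): row 6 has {A,B,C,F}; column 1 has {A,D} → E.
Cell (r6,c2): row 6 has {A,B,C,E,F}; column 2 has {A,B,C,F} → D.
Cell (r1,c1): row 1 has {A,B,C,D}; column 1 has {A,D,E} → F.
Cell (r1,c6): row 1 has {A,B,C,D,F}; column 6 has {A,C,D} → E.
Cell (r2,c2): row 2 has {A,D}; column 2 has {A,B,C,D,F} → E.
Cell (r2,c5): row 2 has {A,D,E}; column 5 has {A,B,C,D,E} → F.
Cell (r2,c6): row 2 has {A,D,E,F}; column 6 has {A,C,D,E} → B.
Cell (r4,c1): row 4 has {A,C,D,E}; column 1 has {A,D,E,F} → B.
Cell (r4,c6): row 4 has {A,B,C,D,E}; column 6 has {A,B,C,D,E} → F.
Cell (r2,c1): row 2 has {A,B,D,E,F}; column 1 has {A,B,D,E,F} → C.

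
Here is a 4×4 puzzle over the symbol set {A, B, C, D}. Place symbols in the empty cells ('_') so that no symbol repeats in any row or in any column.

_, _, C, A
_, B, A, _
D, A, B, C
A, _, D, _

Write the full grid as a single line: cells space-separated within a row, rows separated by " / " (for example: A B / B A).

At row 1, column 1: row 1 has {A,C}; column 1 has {A,D}; that leaves B.
At row 1, column 2: row 1 has {A,B,C}; column 2 has {A,B}; that leaves D.
At row 2, column 1: row 2 has {A,B}; column 1 has {A,B,D}; that leaves C.
At row 2, column 4: row 2 has {A,B,C}; column 4 has {A,C}; that leaves D.
At row 4, column 2: row 4 has {A,D}; column 2 has {A,B,D}; that leaves C.
At row 4, column 4: row 4 has {A,C,D}; column 4 has {A,C,D}; that leaves B.

B D C A / C B A D / D A B C / A C D B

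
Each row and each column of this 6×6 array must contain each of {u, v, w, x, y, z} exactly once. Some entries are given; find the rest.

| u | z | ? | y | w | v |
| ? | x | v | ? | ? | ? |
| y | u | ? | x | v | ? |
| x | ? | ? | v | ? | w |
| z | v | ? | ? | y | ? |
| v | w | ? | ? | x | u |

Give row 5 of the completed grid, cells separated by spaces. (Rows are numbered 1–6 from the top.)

z v u w y x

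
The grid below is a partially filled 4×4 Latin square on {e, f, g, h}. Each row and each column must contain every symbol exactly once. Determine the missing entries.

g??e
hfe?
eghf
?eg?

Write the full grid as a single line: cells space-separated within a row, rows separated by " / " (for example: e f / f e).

g h f e / h f e g / e g h f / f e g h

(r1,c2) = h
(r1,c3) = f
(r2,c4) = g
(r4,c1) = f
(r4,c4) = h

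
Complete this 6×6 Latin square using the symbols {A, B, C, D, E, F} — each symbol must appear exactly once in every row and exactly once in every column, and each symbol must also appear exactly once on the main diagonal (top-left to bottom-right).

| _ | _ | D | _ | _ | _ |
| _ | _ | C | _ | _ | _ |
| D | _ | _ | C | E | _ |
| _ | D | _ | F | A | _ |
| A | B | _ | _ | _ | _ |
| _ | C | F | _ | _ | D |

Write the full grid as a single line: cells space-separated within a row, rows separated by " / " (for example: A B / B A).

row 5 has {A,B}; column 3 has {C,D,F} — only E is left for (r5,c3).
row 5 has {A,B,E}; column 4 has {C,F} — only D is left for (r5,c4).
row 5 has {A,B,D,E}; column 5 has {A,E}; the diagonal has {D,F} — only C is left for (r5,c5).
row 5 has {A,B,C,D,E}; column 6 has {D} — only F is left for (r5,c6).
row 6 has {C,D,F}; column 5 has {A,C,E} — only B is left for (r6,c5).
row 1 has {D}; column 5 has {A,B,C,E} — only F is left for (r1,c5).
row 2 has {C}; column 5 has {A,B,C,E,F} — only D is left for (r2,c5).
row 4 has {A,D,F}; column 3 has {C,D,E,F} — only B is left for (r4,c3).
row 6 has {B,C,D,F}; column 1 has {A,D} — only E is left for (r6,c1).
row 6 has {B,C,D,E,F}; column 4 has {C,D,F} — only A is left for (r6,c4).
row 1 has {D,F}; column 1 has {A,D,E}; the diagonal has {C,D,F} — only B is left for (r1,c1).
row 1 has {B,D,F}; column 4 has {A,C,D,F} — only E is left for (r1,c4).
row 2 has {C,D}; column 1 has {A,B,D,E} — only F is left for (r2,c1).
row 2 has {C,D,F}; column 4 has {A,C,D,E,F} — only B is left for (r2,c4).
row 3 has {C,D,E}; column 3 has {B,C,D,E,F}; the diagonal has {B,C,D,F} — only A is left for (r3,c3).
row 3 has {A,C,D,E}; column 6 has {D,F} — only B is left for (r3,c6).
row 4 has {A,B,D,F}; column 1 has {A,B,D,E,F} — only C is left for (r4,c1).
row 4 has {A,B,C,D,F}; column 6 has {B,D,F} — only E is left for (r4,c6).
row 1 has {B,D,E,F}; column 2 has {B,C,D} — only A is left for (r1,c2).
row 1 has {A,B,D,E,F}; column 6 has {B,D,E,F} — only C is left for (r1,c6).
row 2 has {B,C,D,F}; column 2 has {A,B,C,D}; the diagonal has {A,B,C,D,F} — only E is left for (r2,c2).
row 2 has {B,C,D,E,F}; column 6 has {B,C,D,E,F} — only A is left for (r2,c6).
row 3 has {A,B,C,D,E}; column 2 has {A,B,C,D,E} — only F is left for (r3,c2).

B A D E F C / F E C B D A / D F A C E B / C D B F A E / A B E D C F / E C F A B D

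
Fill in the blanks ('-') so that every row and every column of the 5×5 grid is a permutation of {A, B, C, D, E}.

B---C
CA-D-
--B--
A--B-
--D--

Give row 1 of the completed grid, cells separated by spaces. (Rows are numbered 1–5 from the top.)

B D A E C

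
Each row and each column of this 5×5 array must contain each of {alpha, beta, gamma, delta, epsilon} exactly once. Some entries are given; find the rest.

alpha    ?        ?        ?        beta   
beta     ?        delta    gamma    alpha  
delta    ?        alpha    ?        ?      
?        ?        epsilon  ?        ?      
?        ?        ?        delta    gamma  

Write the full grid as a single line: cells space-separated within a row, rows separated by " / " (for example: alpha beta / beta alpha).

alpha delta gamma epsilon beta / beta epsilon delta gamma alpha / delta gamma alpha beta epsilon / gamma beta epsilon alpha delta / epsilon alpha beta delta gamma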